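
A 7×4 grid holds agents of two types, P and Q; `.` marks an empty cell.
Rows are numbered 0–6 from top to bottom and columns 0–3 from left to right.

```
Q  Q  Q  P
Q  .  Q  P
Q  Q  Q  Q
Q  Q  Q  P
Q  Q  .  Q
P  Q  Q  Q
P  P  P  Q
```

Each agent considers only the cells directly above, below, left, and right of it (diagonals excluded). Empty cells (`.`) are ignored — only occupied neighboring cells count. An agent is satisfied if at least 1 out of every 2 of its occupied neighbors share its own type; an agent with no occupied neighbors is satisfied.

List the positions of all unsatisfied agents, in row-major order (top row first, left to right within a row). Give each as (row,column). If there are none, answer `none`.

(0,0)Q 2/2 ✓
(0,1)Q 2/2 ✓
(0,2)Q 2/3 ✓
(0,3)P 1/2 ✓
(1,0)Q 2/2 ✓
(1,2)Q 2/3 ✓
(1,3)P 1/3 ✗
(2,0)Q 3/3 ✓
(2,1)Q 3/3 ✓
(2,2)Q 4/4 ✓
(2,3)Q 1/3 ✗
(3,0)Q 3/3 ✓
(3,1)Q 4/4 ✓
(3,2)Q 2/3 ✓
(3,3)P 0/3 ✗
(4,0)Q 2/3 ✓
(4,1)Q 3/3 ✓
(4,3)Q 1/2 ✓
(5,0)P 1/3 ✗
(5,1)Q 2/4 ✓
(5,2)Q 2/3 ✓
(5,3)Q 3/3 ✓
(6,0)P 2/2 ✓
(6,1)P 2/3 ✓
(6,2)P 1/3 ✗
(6,3)Q 1/2 ✓

(1,3), (2,3), (3,3), (5,0), (6,2)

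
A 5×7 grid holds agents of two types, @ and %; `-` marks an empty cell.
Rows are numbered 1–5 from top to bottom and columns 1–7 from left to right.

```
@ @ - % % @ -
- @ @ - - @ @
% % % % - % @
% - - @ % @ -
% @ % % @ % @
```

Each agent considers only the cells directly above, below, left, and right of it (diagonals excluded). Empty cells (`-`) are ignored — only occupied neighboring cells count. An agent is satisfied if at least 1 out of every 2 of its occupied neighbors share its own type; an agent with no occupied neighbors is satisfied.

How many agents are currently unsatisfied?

(1,1)@ 1/1 ✓
(1,2)@ 2/2 ✓
(1,4)% 1/1 ✓
(1,5)% 1/2 ✓
(1,6)@ 1/2 ✓
(2,2)@ 2/3 ✓
(2,3)@ 1/2 ✓
(2,6)@ 2/3 ✓
(2,7)@ 2/2 ✓
(3,1)% 2/2 ✓
(3,2)% 2/3 ✓
(3,3)% 2/3 ✓
(3,4)% 1/2 ✓
(3,6)% 0/3 ✗
(3,7)@ 1/2 ✓
(4,1)% 2/2 ✓
(4,4)@ 0/3 ✗
(4,5)% 0/3 ✗
(4,6)@ 0/3 ✗
(5,1)% 1/2 ✓
(5,2)@ 0/2 ✗
(5,3)% 1/2 ✓
(5,4)% 1/3 ✗
(5,5)@ 0/3 ✗
(5,6)% 0/3 ✗
(5,7)@ 0/1 ✗
Unsatisfied: (3,6), (4,4), (4,5), (4,6), (5,2), (5,4), (5,5), (5,6), (5,7) — 9 in total.

9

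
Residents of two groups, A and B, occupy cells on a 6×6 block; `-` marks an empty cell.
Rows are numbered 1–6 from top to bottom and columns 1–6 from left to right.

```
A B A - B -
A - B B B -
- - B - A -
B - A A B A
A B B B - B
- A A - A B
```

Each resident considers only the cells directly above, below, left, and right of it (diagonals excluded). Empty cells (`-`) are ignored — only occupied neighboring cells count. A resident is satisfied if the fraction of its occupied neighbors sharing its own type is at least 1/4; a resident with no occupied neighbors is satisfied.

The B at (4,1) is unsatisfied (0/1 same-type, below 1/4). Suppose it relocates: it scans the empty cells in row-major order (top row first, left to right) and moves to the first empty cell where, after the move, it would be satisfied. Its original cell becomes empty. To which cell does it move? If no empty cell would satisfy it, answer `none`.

(1,4)

Vacating (4,1). Empty cells in order:
  (1,4): 2/3 same-type → satisfied — stop here.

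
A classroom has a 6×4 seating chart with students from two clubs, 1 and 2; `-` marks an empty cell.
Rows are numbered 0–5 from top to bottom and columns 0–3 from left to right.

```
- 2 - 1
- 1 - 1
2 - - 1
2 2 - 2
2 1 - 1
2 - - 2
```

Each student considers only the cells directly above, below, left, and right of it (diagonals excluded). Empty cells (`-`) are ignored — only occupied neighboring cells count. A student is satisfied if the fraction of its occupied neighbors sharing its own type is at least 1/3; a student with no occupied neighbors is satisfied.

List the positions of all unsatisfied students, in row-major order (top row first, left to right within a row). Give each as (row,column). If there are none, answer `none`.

(0,1), (1,1), (3,3), (4,1), (4,3), (5,3)

Row 0: (0,1)2 0/1 unhappy · (0,3)1 1/1 ok
Row 1: (1,1)1 0/1 unhappy · (1,3)1 2/2 ok
Row 2: (2,0)2 1/1 ok · (2,3)1 1/2 ok
Row 3: (3,0)2 3/3 ok · (3,1)2 1/2 ok · (3,3)2 0/2 unhappy
Row 4: (4,0)2 2/3 ok · (4,1)1 0/2 unhappy · (4,3)1 0/2 unhappy
Row 5: (5,0)2 1/1 ok · (5,3)2 0/1 unhappy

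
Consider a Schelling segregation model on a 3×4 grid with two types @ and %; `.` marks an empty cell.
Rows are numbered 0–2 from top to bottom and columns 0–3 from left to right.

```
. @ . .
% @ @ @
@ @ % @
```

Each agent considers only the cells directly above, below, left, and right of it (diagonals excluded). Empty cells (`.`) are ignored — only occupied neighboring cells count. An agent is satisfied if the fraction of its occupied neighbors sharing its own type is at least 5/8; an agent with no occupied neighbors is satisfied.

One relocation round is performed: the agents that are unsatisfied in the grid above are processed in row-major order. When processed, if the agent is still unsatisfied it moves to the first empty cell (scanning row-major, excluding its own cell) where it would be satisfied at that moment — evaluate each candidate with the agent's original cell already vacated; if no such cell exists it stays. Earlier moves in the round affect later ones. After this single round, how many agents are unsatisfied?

3

Initially unsatisfied (in order): (1,0), (2,0), (2,2), (2,3).
  (1,0): no empty cell satisfies it; stays.
  (2,0) → (0,2).
  (2,2): no empty cell satisfies it; stays.
  (2,3) → (0,3).
Resulting grid:
. @ @ @
% @ @ @
. @ % .
Unsatisfied now: (1,0), (2,1), (2,2).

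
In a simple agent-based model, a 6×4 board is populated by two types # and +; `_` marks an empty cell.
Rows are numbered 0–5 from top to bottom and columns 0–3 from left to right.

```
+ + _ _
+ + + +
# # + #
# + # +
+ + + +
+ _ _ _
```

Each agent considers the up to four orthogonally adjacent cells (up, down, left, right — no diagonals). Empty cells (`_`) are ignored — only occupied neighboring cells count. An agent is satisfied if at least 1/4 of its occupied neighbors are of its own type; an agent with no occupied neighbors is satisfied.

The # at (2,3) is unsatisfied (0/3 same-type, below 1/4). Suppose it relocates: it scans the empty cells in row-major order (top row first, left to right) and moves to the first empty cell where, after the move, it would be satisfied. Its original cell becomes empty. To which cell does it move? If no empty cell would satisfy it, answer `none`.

none

Vacating (2,3). Empty cells in order:
  (0,2): 0/2 same-type → still unsatisfied.
  (0,3): 0/1 same-type → still unsatisfied.
  (5,1): 0/2 same-type → still unsatisfied.
  (5,2): 0/1 same-type → still unsatisfied.
  (5,3): 0/1 same-type → still unsatisfied.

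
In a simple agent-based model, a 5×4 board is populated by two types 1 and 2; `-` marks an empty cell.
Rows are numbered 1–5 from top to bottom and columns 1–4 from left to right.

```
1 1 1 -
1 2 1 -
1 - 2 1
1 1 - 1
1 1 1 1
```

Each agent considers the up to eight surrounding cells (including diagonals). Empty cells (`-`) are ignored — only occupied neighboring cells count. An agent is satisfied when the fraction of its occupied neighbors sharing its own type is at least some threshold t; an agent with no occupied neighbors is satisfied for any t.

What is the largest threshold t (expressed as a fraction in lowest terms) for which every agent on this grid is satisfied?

Row 1: (1,1)1 2/3 · (1,2)1 4/5 · (1,3)1 2/3
Row 2: (2,1)1 3/4 · (2,2)2 1/7 · (2,3)1 3/5
Row 3: (3,1)1 3/4 · (3,3)2 1/5 · (3,4)1 2/3
Row 4: (4,1)1 4/4 · (4,2)1 5/6 · (4,4)1 3/4
Row 5: (5,1)1 3/3 · (5,2)1 4/4 · (5,3)1 4/4 · (5,4)1 2/2
The smallest same-type fraction is 1/7 at (2,2), which reduces to 1/7. Any threshold above that leaves this agent unsatisfied.

1/7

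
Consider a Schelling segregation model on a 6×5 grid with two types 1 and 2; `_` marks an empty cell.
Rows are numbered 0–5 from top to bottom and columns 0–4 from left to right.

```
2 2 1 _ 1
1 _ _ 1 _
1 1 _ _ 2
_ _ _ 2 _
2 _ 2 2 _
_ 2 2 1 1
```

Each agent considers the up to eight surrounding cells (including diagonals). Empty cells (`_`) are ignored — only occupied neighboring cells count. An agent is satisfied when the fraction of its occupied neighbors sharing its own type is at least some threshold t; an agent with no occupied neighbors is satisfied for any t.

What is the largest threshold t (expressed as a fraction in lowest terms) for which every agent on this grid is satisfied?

Row 0: (0,0)2 1/2 · (0,1)2 1/3 · (0,2)1 1/2 · (0,4)1 1/1
Row 1: (1,0)1 2/4 · (1,3)1 2/3
Row 2: (2,0)1 2/2 · (2,1)1 2/2 · (2,4)2 1/2
Row 3: (3,3)2 3/3
Row 4: (4,0)2 1/1 · (4,2)2 4/5 · (4,3)2 3/5
Row 5: (5,1)2 3/3 · (5,2)2 3/4 · (5,3)1 1/4 · (5,4)1 1/2
The smallest same-type fraction is 1/4 at (5,3), which reduces to 1/4. Any threshold above that leaves this agent unsatisfied.

1/4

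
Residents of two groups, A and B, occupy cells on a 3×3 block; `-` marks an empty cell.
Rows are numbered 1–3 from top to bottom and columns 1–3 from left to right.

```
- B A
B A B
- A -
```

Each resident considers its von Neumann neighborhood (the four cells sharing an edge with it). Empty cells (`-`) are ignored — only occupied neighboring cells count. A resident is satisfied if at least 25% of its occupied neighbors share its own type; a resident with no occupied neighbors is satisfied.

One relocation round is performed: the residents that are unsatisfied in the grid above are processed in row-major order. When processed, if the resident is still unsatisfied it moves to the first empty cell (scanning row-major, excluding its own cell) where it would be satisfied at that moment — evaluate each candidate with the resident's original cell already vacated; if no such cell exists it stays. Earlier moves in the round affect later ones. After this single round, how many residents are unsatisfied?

0

Initially unsatisfied (in order): (1,2), (1,3), (2,1), (2,3).
  (1,2) → (1,1).
  (1,3) → (1,2).
  (2,1): now satisfied by earlier moves; stays.
  (2,3) → (3,1).
Resulting grid:
B A -
B A -
B A -
All satisfied now.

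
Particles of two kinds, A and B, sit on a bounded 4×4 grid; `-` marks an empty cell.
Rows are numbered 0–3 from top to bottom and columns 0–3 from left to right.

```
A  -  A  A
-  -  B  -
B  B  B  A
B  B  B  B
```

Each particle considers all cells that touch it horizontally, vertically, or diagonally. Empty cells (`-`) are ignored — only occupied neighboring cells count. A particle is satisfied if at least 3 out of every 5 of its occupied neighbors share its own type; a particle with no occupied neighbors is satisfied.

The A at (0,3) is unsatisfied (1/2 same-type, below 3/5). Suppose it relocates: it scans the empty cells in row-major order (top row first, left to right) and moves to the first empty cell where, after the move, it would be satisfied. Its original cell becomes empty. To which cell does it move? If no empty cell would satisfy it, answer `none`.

(0,1)

Vacating (0,3). Empty cells in order:
  (0,1): 2/3 same-type → satisfied — stop here.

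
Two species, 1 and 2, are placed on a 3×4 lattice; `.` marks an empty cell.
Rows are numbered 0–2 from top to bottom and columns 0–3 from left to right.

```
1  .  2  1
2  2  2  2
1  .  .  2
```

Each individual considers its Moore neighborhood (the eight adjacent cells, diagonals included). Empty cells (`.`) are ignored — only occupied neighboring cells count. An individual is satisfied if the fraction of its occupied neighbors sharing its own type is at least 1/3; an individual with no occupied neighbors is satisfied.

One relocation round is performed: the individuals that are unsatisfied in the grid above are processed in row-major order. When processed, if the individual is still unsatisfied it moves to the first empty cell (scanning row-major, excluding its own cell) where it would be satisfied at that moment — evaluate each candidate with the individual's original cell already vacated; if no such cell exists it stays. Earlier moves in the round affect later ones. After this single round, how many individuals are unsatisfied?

3

Initially unsatisfied (in order): (0,0), (0,3), (2,0).
  (0,0): no empty cell satisfies it; stays.
  (0,3): no empty cell satisfies it; stays.
  (2,0): no empty cell satisfies it; stays.
Resulting grid:
1 . 2 1
2 2 2 2
1 . . 2
Unsatisfied now: (0,0), (0,3), (2,0).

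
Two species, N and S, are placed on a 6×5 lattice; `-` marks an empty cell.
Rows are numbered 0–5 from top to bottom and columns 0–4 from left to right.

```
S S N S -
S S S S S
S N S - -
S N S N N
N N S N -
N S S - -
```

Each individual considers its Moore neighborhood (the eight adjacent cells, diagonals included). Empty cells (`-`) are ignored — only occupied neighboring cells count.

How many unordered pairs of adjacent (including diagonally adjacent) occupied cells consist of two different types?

31

Scan each occupied cell's neighbors to the right and below (and the two forward diagonals) so each pair is counted once.
From row 0: 5 unlike of 14 pairs (running 5/14).
From row 1: 3 unlike of 12 pairs (running 8/26).
From row 2: 7 unlike of 10 pairs (running 15/36).
From row 3: 9 unlike of 15 pairs (running 24/51).
From row 4: 6 unlike of 11 pairs (running 30/62).
From row 5: 1 unlike of 2 pairs (running 31/64).
Total adjacent occupied pairs: 64; unlike-type pairs: 31.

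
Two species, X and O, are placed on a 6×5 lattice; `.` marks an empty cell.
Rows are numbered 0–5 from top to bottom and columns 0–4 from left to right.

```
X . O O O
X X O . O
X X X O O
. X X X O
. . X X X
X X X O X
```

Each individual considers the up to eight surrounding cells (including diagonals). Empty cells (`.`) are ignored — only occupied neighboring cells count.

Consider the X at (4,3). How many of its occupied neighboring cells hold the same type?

6

Occupied neighbors of (4,3): (3,2)=X, (3,3)=X, (3,4)=O, (4,2)=X, (4,4)=X, (5,2)=X, (5,3)=O, (5,4)=X.
Same type (X): 6 of 8.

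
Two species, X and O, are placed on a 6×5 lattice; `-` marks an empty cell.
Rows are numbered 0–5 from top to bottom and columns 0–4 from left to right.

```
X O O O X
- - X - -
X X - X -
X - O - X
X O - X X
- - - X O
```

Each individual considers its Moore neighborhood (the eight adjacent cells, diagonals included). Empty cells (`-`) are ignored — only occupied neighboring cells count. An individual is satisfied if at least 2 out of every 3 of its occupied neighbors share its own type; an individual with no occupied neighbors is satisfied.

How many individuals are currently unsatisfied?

10

Row 0: (0,0)X 0/1 unhappy · (0,1)O 1/3 unhappy · (0,2)O 2/3 ok · (0,3)O 1/3 unhappy · (0,4)X 0/1 unhappy
Row 1: (1,2)X 2/5 unhappy
Row 2: (2,0)X 2/2 ok · (2,1)X 3/4 ok · (2,3)X 2/3 ok
Row 3: (3,0)X 3/4 ok · (3,2)O 1/4 unhappy · (3,4)X 3/3 ok
Row 4: (4,0)X 1/2 unhappy · (4,1)O 1/3 unhappy · (4,3)X 3/5 unhappy · (4,4)X 3/4 ok
Row 5: (5,3)X 2/3 ok · (5,4)O 0/3 unhappy
Unsatisfied: (0,0), (0,1), (0,3), (0,4), (1,2), (3,2), (4,0), (4,1), (4,3), (5,4) — 10 in total.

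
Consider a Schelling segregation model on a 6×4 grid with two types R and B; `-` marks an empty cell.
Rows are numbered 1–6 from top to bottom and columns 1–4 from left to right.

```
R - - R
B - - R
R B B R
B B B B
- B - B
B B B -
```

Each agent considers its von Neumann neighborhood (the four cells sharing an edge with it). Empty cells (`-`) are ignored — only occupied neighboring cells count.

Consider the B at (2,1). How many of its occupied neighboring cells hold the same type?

Occupied neighbors of (2,1): (1,1)=R, (3,1)=R.
Same type (B): 0 of 2.

0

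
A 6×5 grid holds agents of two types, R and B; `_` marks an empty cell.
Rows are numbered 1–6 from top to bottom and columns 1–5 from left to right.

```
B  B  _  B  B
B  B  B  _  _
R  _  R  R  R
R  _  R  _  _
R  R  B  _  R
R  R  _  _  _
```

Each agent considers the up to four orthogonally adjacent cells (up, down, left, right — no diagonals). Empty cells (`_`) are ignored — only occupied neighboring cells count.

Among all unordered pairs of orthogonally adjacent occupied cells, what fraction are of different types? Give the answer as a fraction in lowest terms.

4/19

Scan each occupied cell's neighbors to the right and below so each pair is counted once.
Row 1: B(1,1)–B(1,2)= B(1,1)–B(2,1)= B(1,2)–B(2,2)= B(1,4)–B(1,5)=  → 0/4 unlike.
Row 2: B(2,1)–B(2,2)= B(2,1)–R(3,1)≠ B(2,2)–B(2,3)= B(2,3)–R(3,3)≠  → 2/4 unlike.
Row 3: R(3,1)–R(4,1)= R(3,3)–R(3,4)= R(3,3)–R(4,3)= R(3,4)–R(3,5)=  → 0/4 unlike.
Row 4: R(4,1)–R(5,1)= R(4,3)–B(5,3)≠  → 1/2 unlike.
Row 5: R(5,1)–R(5,2)= R(5,1)–R(6,1)= R(5,2)–B(5,3)≠ R(5,2)–R(6,2)=  → 1/4 unlike.
Row 6: R(6,1)–R(6,2)=  → 0/1 unlike.
Total adjacent occupied pairs: 19; unlike-type pairs: 4.
4/19 is already in lowest terms.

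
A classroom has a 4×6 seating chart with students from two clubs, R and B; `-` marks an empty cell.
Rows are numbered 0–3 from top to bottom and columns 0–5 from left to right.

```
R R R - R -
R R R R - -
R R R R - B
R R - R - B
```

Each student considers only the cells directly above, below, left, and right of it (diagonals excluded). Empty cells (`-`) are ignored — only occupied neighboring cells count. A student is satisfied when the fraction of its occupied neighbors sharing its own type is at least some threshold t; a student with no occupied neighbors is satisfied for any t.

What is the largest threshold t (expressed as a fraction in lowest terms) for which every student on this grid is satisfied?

(0,0)R 2/2
(0,1)R 3/3
(0,2)R 2/2
(0,4)R — no occupied neighbors
(1,0)R 3/3
(1,1)R 4/4
(1,2)R 4/4
(1,3)R 2/2
(2,0)R 3/3
(2,1)R 4/4
(2,2)R 3/3
(2,3)R 3/3
(2,5)B 1/1
(3,0)R 2/2
(3,1)R 2/2
(3,3)R 1/1
(3,5)B 1/1
The smallest same-type fraction is 2/2 at (0,0), which reduces to 1/1. Any threshold above that leaves this student unsatisfied.

1/1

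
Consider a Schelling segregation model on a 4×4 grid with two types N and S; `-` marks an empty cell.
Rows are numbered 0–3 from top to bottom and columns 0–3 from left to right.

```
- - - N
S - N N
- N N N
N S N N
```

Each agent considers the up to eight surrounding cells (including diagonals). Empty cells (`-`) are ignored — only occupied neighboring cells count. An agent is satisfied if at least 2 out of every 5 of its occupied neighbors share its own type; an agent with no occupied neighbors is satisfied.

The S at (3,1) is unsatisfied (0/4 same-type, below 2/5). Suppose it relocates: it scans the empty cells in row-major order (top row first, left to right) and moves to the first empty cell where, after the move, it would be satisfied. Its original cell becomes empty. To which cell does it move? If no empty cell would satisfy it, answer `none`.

Vacating (3,1). Empty cells in order:
  (0,0): 1/1 same-type → satisfied — stop here.

(0,0)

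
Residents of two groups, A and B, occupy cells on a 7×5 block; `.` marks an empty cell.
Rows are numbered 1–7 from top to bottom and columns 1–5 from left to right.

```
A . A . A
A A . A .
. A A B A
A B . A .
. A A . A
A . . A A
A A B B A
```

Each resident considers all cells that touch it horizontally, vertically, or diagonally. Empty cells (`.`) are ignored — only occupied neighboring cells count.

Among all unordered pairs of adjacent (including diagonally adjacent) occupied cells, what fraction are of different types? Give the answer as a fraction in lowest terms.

Scan each occupied cell's neighbors to the right and below (and the two forward diagonals) so each pair is counted once.
Row 1: A(1,1)–A(2,1)= A(1,1)–A(2,2)= A(1,3)–A(2,4)= A(1,3)–A(2,2)= A(1,5)–A(2,4)=  → 0/5 unlike.
Row 2: A(2,1)–A(2,2)= A(2,1)–A(3,2)= A(2,2)–A(3,2)= A(2,2)–A(3,3)= A(2,4)–B(3,4)≠ A(2,4)–A(3,5)= A(2,4)–A(3,3)=  → 1/7 unlike.
Row 3: A(3,2)–A(3,3)= A(3,2)–B(4,2)≠ A(3,2)–A(4,1)= A(3,3)–B(3,4)≠ A(3,3)–A(4,4)= A(3,3)–B(4,2)≠ B(3,4)–A(3,5)≠ B(3,4)–A(4,4)≠ A(3,5)–A(4,4)=  → 5/9 unlike.
Row 4: A(4,1)–B(4,2)≠ A(4,1)–A(5,2)= B(4,2)–A(5,2)≠ B(4,2)–A(5,3)≠ A(4,4)–A(5,5)= A(4,4)–A(5,3)=  → 3/6 unlike.
Row 5: A(5,2)–A(5,3)= A(5,2)–A(6,1)= A(5,3)–A(6,4)= A(5,5)–A(6,5)= A(5,5)–A(6,4)=  → 0/5 unlike.
Row 6: A(6,1)–A(7,1)= A(6,1)–A(7,2)= A(6,4)–A(6,5)= A(6,4)–B(7,4)≠ A(6,4)–A(7,5)= A(6,4)–B(7,3)≠ A(6,5)–A(7,5)= A(6,5)–B(7,4)≠  → 3/8 unlike.
Row 7: A(7,1)–A(7,2)= A(7,2)–B(7,3)≠ B(7,3)–B(7,4)= B(7,4)–A(7,5)≠  → 2/4 unlike.
Total adjacent occupied pairs: 44; unlike-type pairs: 14.
14/44 reduces to 7/22.

7/22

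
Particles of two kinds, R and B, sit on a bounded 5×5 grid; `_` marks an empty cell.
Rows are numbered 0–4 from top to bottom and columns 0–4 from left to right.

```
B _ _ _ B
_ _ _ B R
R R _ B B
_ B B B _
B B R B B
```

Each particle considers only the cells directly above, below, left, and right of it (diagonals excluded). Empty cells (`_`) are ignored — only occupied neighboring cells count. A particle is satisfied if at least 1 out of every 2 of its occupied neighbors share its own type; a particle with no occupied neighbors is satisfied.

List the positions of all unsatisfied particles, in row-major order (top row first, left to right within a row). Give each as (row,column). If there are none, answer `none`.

(0,4), (1,4), (4,2)

Row 0: (0,0)B 0/0 ok · (0,4)B 0/1 unhappy
Row 1: (1,3)B 1/2 ok · (1,4)R 0/3 unhappy
Row 2: (2,0)R 1/1 ok · (2,1)R 1/2 ok · (2,3)B 3/3 ok · (2,4)B 1/2 ok
Row 3: (3,1)B 2/3 ok · (3,2)B 2/3 ok · (3,3)B 3/3 ok
Row 4: (4,0)B 1/1 ok · (4,1)B 2/3 ok · (4,2)R 0/3 unhappy · (4,3)B 2/3 ok · (4,4)B 1/1 ok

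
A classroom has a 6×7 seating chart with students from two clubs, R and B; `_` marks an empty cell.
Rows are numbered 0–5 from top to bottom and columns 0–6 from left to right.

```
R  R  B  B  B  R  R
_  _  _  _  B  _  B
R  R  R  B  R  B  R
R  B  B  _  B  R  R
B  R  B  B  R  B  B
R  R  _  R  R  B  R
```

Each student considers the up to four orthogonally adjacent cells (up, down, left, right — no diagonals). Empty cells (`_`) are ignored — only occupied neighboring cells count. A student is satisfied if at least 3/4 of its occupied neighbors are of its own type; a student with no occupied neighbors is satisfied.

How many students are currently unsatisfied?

31

Row 0: (0,0)R 1/1 ok · (0,1)R 1/2 unhappy · (0,2)B 1/2 unhappy · (0,3)B 2/2 ok · (0,4)B 2/3 unhappy · (0,5)R 1/2 unhappy · (0,6)R 1/2 unhappy
Row 1: (1,4)B 1/2 unhappy · (1,6)B 0/2 unhappy
Row 2: (2,0)R 2/2 ok · (2,1)R 2/3 unhappy · (2,2)R 1/3 unhappy · (2,3)B 0/2 unhappy · (2,4)R 0/4 unhappy · (2,5)B 0/3 unhappy · (2,6)R 1/3 unhappy
Row 3: (3,0)R 1/3 unhappy · (3,1)B 1/4 unhappy · (3,2)B 2/3 unhappy · (3,4)B 0/3 unhappy · (3,5)R 1/4 unhappy · (3,6)R 2/3 unhappy
Row 4: (4,0)B 0/3 unhappy · (4,1)R 1/4 unhappy · (4,2)B 2/3 unhappy · (4,3)B 1/3 unhappy · (4,4)R 1/4 unhappy · (4,5)B 2/4 unhappy · (4,6)B 1/3 unhappy
Row 5: (5,0)R 1/2 unhappy · (5,1)R 2/2 ok · (5,3)R 1/2 unhappy · (5,4)R 2/3 unhappy · (5,5)B 1/3 unhappy · (5,6)R 0/2 unhappy
Unsatisfied: (0,1), (0,2), (0,4), (0,5), (0,6), (1,4), (1,6), (2,1), (2,2), (2,3), (2,4), (2,5), (2,6), (3,0), (3,1), (3,2), (3,4), (3,5), (3,6), (4,0), (4,1), (4,2), (4,3), (4,4), (4,5), (4,6), (5,0), (5,3), (5,4), (5,5), (5,6) — 31 in total.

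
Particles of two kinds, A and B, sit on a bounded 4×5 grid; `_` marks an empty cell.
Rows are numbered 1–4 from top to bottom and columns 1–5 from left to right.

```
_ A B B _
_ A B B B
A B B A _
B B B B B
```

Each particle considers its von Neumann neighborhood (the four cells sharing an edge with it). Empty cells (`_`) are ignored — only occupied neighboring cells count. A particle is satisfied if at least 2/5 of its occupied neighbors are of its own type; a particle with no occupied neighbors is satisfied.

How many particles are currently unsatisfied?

3

Row 1: (1,2)A 1/2 ✓ · (1,3)B 2/3 ✓ · (1,4)B 2/2 ✓
Row 2: (2,2)A 1/3 ✗ · (2,3)B 3/4 ✓ · (2,4)B 3/4 ✓ · (2,5)B 1/1 ✓
Row 3: (3,1)A 0/2 ✗ · (3,2)B 2/4 ✓ · (3,3)B 3/4 ✓ · (3,4)A 0/3 ✗
Row 4: (4,1)B 1/2 ✓ · (4,2)B 3/3 ✓ · (4,3)B 3/3 ✓ · (4,4)B 2/3 ✓ · (4,5)B 1/1 ✓
Unsatisfied: (2,2), (3,1), (3,4) — 3 in total.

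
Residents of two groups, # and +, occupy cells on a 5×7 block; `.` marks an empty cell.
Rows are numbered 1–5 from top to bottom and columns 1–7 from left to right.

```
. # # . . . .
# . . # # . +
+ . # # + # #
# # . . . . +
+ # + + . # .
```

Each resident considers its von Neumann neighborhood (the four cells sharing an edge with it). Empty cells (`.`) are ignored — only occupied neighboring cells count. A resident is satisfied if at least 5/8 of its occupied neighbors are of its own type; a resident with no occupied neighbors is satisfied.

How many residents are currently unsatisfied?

(1,2)# 1/1 ok
(1,3)# 1/1 ok
(2,1)# 0/1 unhappy
(2,4)# 2/2 ok
(2,5)# 1/2 unhappy
(2,7)+ 0/1 unhappy
(3,1)+ 0/2 unhappy
(3,3)# 1/1 ok
(3,4)# 2/3 ok
(3,5)+ 0/3 unhappy
(3,6)# 1/2 unhappy
(3,7)# 1/3 unhappy
(4,1)# 1/3 unhappy
(4,2)# 2/2 ok
(4,7)+ 0/1 unhappy
(5,1)+ 0/2 unhappy
(5,2)# 1/3 unhappy
(5,3)+ 1/2 unhappy
(5,4)+ 1/1 ok
(5,6)# 0/0 ok
Unsatisfied: (2,1), (2,5), (2,7), (3,1), (3,5), (3,6), (3,7), (4,1), (4,7), (5,1), (5,2), (5,3) — 12 in total.

12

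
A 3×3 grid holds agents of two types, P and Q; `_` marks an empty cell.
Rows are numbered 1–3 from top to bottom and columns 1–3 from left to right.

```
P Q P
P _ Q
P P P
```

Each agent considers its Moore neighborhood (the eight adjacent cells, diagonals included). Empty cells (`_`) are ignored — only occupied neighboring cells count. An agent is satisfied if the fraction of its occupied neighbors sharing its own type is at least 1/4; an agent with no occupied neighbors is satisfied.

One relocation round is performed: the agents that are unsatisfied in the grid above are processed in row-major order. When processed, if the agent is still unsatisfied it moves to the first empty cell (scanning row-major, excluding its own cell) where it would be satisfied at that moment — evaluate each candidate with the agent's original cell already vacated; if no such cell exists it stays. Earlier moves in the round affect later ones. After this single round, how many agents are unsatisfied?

Initially unsatisfied (in order): (1,3).
  (1,3) → (2,2).
Resulting grid:
P Q _
P P Q
P P P
All satisfied now.

0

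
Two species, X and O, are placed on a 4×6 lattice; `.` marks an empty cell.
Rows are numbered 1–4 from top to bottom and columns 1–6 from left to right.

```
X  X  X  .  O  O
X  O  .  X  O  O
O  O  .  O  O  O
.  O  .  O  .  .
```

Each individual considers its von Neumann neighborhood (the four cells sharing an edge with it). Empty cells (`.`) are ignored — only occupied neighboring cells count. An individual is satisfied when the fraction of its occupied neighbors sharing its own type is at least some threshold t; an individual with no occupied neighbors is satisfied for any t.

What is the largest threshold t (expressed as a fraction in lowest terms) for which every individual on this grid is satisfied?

0/1

Row 1: (1,1)X 2/2 · (1,2)X 2/3 · (1,3)X 1/1 · (1,5)O 2/2 · (1,6)O 2/2
Row 2: (2,1)X 1/3 · (2,2)O 1/3 · (2,4)X 0/2 · (2,5)O 3/4 · (2,6)O 3/3
Row 3: (3,1)O 1/2 · (3,2)O 3/3 · (3,4)O 2/3 · (3,5)O 3/3 · (3,6)O 2/2
Row 4: (4,2)O 1/1 · (4,4)O 1/1
The smallest same-type fraction is 0/2 at (2,4), which reduces to 0/1. Any threshold above that leaves this individual unsatisfied.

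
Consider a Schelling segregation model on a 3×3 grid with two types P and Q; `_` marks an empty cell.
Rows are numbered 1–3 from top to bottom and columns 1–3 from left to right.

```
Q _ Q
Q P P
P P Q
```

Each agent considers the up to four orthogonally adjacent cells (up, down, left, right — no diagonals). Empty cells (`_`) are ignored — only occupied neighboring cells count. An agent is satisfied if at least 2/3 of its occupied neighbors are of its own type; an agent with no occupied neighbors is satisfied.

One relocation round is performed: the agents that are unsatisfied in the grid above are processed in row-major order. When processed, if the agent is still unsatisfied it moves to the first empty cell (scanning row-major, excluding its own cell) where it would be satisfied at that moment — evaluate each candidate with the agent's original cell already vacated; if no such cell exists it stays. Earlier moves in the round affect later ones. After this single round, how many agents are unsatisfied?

Initially unsatisfied (in order): (1,3), (2,1), (2,3), (3,1), (3,3).
  (1,3): no empty cell satisfies it; stays.
  (2,1) → (1,2).
  (2,3) → (2,1).
  (3,1): now satisfied by earlier moves; stays.
  (3,3): no empty cell satisfies it; stays.
Resulting grid:
Q Q Q
P P _
P P Q
Unsatisfied now: (1,1), (3,3).

2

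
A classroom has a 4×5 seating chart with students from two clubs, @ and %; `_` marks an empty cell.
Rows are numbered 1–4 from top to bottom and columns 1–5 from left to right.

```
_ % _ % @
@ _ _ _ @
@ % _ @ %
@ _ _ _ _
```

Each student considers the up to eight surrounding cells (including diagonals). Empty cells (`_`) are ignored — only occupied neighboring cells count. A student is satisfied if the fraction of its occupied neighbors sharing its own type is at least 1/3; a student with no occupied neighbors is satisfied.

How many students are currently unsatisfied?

Row 1: (1,2)% 0/1 unhappy · (1,4)% 0/2 unhappy · (1,5)@ 1/2 ok
Row 2: (2,1)@ 1/3 ok · (2,5)@ 2/4 ok
Row 3: (3,1)@ 2/3 ok · (3,2)% 0/3 unhappy · (3,4)@ 1/2 ok · (3,5)% 0/2 unhappy
Row 4: (4,1)@ 1/2 ok
Unsatisfied: (1,2), (1,4), (3,2), (3,5) — 4 in total.

4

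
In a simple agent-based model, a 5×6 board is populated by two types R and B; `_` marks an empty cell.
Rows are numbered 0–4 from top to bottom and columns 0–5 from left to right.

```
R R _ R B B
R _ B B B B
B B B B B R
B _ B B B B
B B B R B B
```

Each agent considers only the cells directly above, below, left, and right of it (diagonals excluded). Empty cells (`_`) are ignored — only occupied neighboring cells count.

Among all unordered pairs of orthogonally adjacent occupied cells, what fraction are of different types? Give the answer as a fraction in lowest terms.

9/38

Scan each occupied cell's neighbors to the right and below so each pair is counted once.
Row 0: R(0,0)–R(0,1)= R(0,0)–R(1,0)= R(0,3)–B(0,4)≠ R(0,3)–B(1,3)≠ B(0,4)–B(0,5)= B(0,4)–B(1,4)= B(0,5)–B(1,5)=  → 2/7 unlike.
Row 1: R(1,0)–B(2,0)≠ B(1,2)–B(1,3)= B(1,2)–B(2,2)= B(1,3)–B(1,4)= B(1,3)–B(2,3)= B(1,4)–B(1,5)= B(1,4)–B(2,4)= B(1,5)–R(2,5)≠  → 2/8 unlike.
Row 2: B(2,0)–B(2,1)= B(2,0)–B(3,0)= B(2,1)–B(2,2)= B(2,2)–B(2,3)= B(2,2)–B(3,2)= B(2,3)–B(2,4)= B(2,3)–B(3,3)= B(2,4)–R(2,5)≠ B(2,4)–B(3,4)= R(2,5)–B(3,5)≠  → 2/10 unlike.
Row 3: B(3,0)–B(4,0)= B(3,2)–B(3,3)= B(3,2)–B(4,2)= B(3,3)–B(3,4)= B(3,3)–R(4,3)≠ B(3,4)–B(3,5)= B(3,4)–B(4,4)= B(3,5)–B(4,5)=  → 1/8 unlike.
Row 4: B(4,0)–B(4,1)= B(4,1)–B(4,2)= B(4,2)–R(4,3)≠ R(4,3)–B(4,4)≠ B(4,4)–B(4,5)=  → 2/5 unlike.
Total adjacent occupied pairs: 38; unlike-type pairs: 9.
9/38 is already in lowest terms.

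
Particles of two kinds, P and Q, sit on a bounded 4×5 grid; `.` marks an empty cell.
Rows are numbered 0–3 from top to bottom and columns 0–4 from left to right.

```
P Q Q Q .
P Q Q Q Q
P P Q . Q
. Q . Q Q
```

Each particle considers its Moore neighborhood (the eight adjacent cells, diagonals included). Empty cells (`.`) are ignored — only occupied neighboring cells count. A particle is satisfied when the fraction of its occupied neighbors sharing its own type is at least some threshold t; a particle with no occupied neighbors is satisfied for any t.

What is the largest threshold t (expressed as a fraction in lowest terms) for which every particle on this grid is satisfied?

Row 0: (0,0)P 1/3 · (0,1)Q 3/5 · (0,2)Q 5/5 · (0,3)Q 4/4
Row 1: (1,0)P 3/5 · (1,1)Q 4/8 · (1,2)Q 6/7 · (1,3)Q 6/6 · (1,4)Q 3/3
Row 2: (2,0)P 2/4 · (2,1)P 2/6 · (2,2)Q 5/6 · (2,4)Q 4/4
Row 3: (3,1)Q 1/3 · (3,3)Q 3/3 · (3,4)Q 2/2
The smallest same-type fraction is 1/3 at (0,0), which reduces to 1/3. Any threshold above that leaves this particle unsatisfied.

1/3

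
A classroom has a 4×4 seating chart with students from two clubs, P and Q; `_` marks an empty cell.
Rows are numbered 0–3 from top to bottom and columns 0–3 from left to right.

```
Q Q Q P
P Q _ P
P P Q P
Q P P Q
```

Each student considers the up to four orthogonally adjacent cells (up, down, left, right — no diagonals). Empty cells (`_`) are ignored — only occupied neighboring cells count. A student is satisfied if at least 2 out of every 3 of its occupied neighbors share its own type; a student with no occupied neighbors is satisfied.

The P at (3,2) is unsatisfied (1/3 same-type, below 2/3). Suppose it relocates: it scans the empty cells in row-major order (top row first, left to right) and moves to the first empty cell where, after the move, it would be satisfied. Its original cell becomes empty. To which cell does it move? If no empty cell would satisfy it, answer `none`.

none

Vacating (3,2). Empty cells in order:
  (1,2): 1/4 same-type → still unsatisfied.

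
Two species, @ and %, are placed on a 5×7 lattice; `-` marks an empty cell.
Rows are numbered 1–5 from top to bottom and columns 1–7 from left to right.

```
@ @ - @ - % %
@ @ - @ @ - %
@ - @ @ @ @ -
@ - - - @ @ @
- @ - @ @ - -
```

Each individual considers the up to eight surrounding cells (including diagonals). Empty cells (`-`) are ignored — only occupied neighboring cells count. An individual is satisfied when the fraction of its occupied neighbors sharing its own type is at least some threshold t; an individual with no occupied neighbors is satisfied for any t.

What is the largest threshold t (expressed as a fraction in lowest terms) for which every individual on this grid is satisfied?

(1,1)@ 3/3
(1,2)@ 3/3
(1,4)@ 2/2
(1,6)% 2/3
(1,7)% 2/2
(2,1)@ 4/4
(2,2)@ 5/5
(2,4)@ 5/5
(2,5)@ 5/6
(2,7)% 2/3
(3,1)@ 3/3
(3,3)@ 3/3
(3,4)@ 5/5
(3,5)@ 6/6
(3,6)@ 5/6
(4,1)@ 2/2
(4,5)@ 6/6
(4,6)@ 5/5
(4,7)@ 2/2
(5,2)@ 1/1
(5,4)@ 2/2
(5,5)@ 3/3
The smallest same-type fraction is 2/3 at (1,6), which reduces to 2/3. Any threshold above that leaves this individual unsatisfied.

2/3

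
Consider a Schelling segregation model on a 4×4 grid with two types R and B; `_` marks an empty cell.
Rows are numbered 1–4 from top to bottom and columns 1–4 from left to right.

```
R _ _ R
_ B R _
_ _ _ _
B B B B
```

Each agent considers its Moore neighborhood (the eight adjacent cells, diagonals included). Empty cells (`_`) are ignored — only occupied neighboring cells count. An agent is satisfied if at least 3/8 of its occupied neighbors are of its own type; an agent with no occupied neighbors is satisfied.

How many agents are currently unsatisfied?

2

Row 1: (1,1)R 0/1 not · (1,4)R 1/1 satisfied
Row 2: (2,2)B 0/2 not · (2,3)R 1/2 satisfied
Row 4: (4,1)B 1/1 satisfied · (4,2)B 2/2 satisfied · (4,3)B 2/2 satisfied · (4,4)B 1/1 satisfied
Unsatisfied: (1,1), (2,2) — 2 in total.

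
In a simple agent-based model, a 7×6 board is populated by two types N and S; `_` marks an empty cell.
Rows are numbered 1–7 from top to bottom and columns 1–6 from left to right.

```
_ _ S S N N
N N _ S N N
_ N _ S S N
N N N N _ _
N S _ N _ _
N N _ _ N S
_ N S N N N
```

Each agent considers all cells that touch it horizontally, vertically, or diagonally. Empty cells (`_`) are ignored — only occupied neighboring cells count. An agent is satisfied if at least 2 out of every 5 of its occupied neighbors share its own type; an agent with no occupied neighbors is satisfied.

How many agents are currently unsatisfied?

4

Row 1: (1,3)S 2/3 ok · (1,4)S 2/4 ok · (1,5)N 3/5 ok · (1,6)N 3/3 ok
Row 2: (2,1)N 2/2 ok · (2,2)N 2/3 ok · (2,4)S 4/6 ok · (2,5)N 4/8 ok · (2,6)N 4/5 ok
Row 3: (3,2)N 5/5 ok · (3,4)S 2/5 ok · (3,5)S 2/6 unhappy · (3,6)N 2/3 ok
Row 4: (4,1)N 3/4 ok · (4,2)N 4/5 ok · (4,3)N 4/6 ok · (4,4)N 2/4 ok
Row 5: (5,1)N 4/5 ok · (5,2)S 0/6 unhappy · (5,4)N 3/3 ok
Row 6: (6,1)N 3/4 ok · (6,2)N 3/5 ok · (6,5)N 4/5 ok · (6,6)S 0/3 unhappy
Row 7: (7,2)N 2/3 ok · (7,3)S 0/3 unhappy · (7,4)N 2/3 ok · (7,5)N 3/4 ok · (7,6)N 2/3 ok
Unsatisfied: (3,5), (5,2), (6,6), (7,3) — 4 in total.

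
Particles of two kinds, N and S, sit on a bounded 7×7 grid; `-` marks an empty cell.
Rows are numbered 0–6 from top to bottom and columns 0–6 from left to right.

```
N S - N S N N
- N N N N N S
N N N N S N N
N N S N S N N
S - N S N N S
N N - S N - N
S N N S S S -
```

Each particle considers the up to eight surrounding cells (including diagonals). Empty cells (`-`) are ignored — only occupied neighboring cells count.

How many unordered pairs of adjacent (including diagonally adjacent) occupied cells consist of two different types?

56

Scan each occupied cell's neighbors to the right and below (and the two forward diagonals) so each pair is counted once.
Row 0: N(0,0)–S(0,1)≠ N(0,0)–N(1,1)= S(0,1)–N(1,1)≠ S(0,1)–N(1,2)≠ N(0,3)–S(0,4)≠ N(0,3)–N(1,3)= N(0,3)–N(1,4)= N(0,3)–N(1,2)= S(0,4)–N(0,5)≠ S(0,4)–N(1,4)≠ S(0,4)–N(1,5)≠ S(0,4)–N(1,3)≠ N(0,5)–N(0,6)= N(0,5)–N(1,5)= N(0,5)–S(1,6)≠ N(0,5)–N(1,4)= N(0,6)–S(1,6)≠ N(0,6)–N(1,5)=  → 10/18 unlike.
Row 1: N(1,1)–N(1,2)= N(1,1)–N(2,1)= N(1,1)–N(2,2)= N(1,1)–N(2,0)= N(1,2)–N(1,3)= N(1,2)–N(2,2)= N(1,2)–N(2,3)= N(1,2)–N(2,1)= N(1,3)–N(1,4)= N(1,3)–N(2,3)= N(1,3)–S(2,4)≠ N(1,3)–N(2,2)= N(1,4)–N(1,5)= N(1,4)–S(2,4)≠ N(1,4)–N(2,5)= N(1,4)–N(2,3)= N(1,5)–S(1,6)≠ N(1,5)–N(2,5)= N(1,5)–N(2,6)= N(1,5)–S(2,4)≠ S(1,6)–N(2,6)≠ S(1,6)–N(2,5)≠  → 6/22 unlike.
Row 2: N(2,0)–N(2,1)= N(2,0)–N(3,0)= N(2,0)–N(3,1)= N(2,1)–N(2,2)= N(2,1)–N(3,1)= N(2,1)–S(3,2)≠ N(2,1)–N(3,0)= N(2,2)–N(2,3)= N(2,2)–S(3,2)≠ N(2,2)–N(3,3)= N(2,2)–N(3,1)= N(2,3)–S(2,4)≠ N(2,3)–N(3,3)= N(2,3)–S(3,4)≠ N(2,3)–S(3,2)≠ S(2,4)–N(2,5)≠ S(2,4)–S(3,4)= S(2,4)–N(3,5)≠ S(2,4)–N(3,3)≠ N(2,5)–N(2,6)= N(2,5)–N(3,5)= N(2,5)–N(3,6)= N(2,5)–S(3,4)≠ N(2,6)–N(3,6)= N(2,6)–N(3,5)=  → 9/25 unlike.
Row 3: N(3,0)–N(3,1)= N(3,0)–S(4,0)≠ N(3,1)–S(3,2)≠ N(3,1)–N(4,2)= N(3,1)–S(4,0)≠ S(3,2)–N(3,3)≠ S(3,2)–N(4,2)≠ S(3,2)–S(4,3)= N(3,3)–S(3,4)≠ N(3,3)–S(4,3)≠ N(3,3)–N(4,4)= N(3,3)–N(4,2)= S(3,4)–N(3,5)≠ S(3,4)–N(4,4)≠ S(3,4)–N(4,5)≠ S(3,4)–S(4,3)= N(3,5)–N(3,6)= N(3,5)–N(4,5)= N(3,5)–S(4,6)≠ N(3,5)–N(4,4)= N(3,6)–S(4,6)≠ N(3,6)–N(4,5)=  → 12/22 unlike.
Row 4: S(4,0)–N(5,0)≠ S(4,0)–N(5,1)≠ N(4,2)–S(4,3)≠ N(4,2)–S(5,3)≠ N(4,2)–N(5,1)= S(4,3)–N(4,4)≠ S(4,3)–S(5,3)= S(4,3)–N(5,4)≠ N(4,4)–N(4,5)= N(4,4)–N(5,4)= N(4,4)–S(5,3)≠ N(4,5)–S(4,6)≠ N(4,5)–N(5,6)= N(4,5)–N(5,4)= S(4,6)–N(5,6)≠  → 9/15 unlike.
Row 5: N(5,0)–N(5,1)= N(5,0)–S(6,0)≠ N(5,0)–N(6,1)= N(5,1)–N(6,1)= N(5,1)–N(6,2)= N(5,1)–S(6,0)≠ S(5,3)–N(5,4)≠ S(5,3)–S(6,3)= S(5,3)–S(6,4)= S(5,3)–N(6,2)≠ N(5,4)–S(6,4)≠ N(5,4)–S(6,5)≠ N(5,4)–S(6,3)≠ N(5,6)–S(6,5)≠  → 8/14 unlike.
Row 6: S(6,0)–N(6,1)≠ N(6,1)–N(6,2)= N(6,2)–S(6,3)≠ S(6,3)–S(6,4)= S(6,4)–S(6,5)=  → 2/5 unlike.
Total adjacent occupied pairs: 121; unlike-type pairs: 56.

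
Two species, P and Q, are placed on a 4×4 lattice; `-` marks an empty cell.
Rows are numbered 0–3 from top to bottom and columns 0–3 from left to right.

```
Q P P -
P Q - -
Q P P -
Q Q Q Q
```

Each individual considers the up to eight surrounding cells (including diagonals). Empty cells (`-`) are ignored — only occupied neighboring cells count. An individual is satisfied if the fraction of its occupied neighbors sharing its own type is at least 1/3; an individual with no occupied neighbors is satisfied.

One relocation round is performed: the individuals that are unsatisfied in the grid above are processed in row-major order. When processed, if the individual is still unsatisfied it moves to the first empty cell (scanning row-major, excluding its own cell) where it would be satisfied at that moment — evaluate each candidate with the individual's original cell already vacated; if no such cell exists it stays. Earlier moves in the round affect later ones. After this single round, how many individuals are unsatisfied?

Initially unsatisfied (in order): (1,1), (2,1), (2,2).
  (1,1) → (2,3).
  (2,1): now satisfied by earlier moves; stays.
  (2,2) → (0,3).
Resulting grid:
Q P P P
P - - -
Q P - Q
Q Q Q Q
Unsatisfied now: (0,0), (2,1).

2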